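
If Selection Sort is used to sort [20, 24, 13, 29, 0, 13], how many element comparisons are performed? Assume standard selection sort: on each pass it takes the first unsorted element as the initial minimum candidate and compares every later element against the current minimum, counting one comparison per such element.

Pass 1: scan indices 1..5 for the minimum = 5 comparison(s); min is 0, place at index 0 -> [0, 24, 13, 29, 20, 13]
Pass 2: scan indices 2..5 for the minimum = 4 comparison(s); min is 13, place at index 1 -> [0, 13, 24, 29, 20, 13]
Pass 3: scan indices 3..5 for the minimum = 3 comparison(s); min is 13, place at index 2 -> [0, 13, 13, 29, 20, 24]
Pass 4: scan indices 4..5 for the minimum = 2 comparison(s); min is 20, place at index 3 -> [0, 13, 13, 20, 29, 24]
Pass 5: scan indices 5..5 for the minimum = 1 comparison(s); min is 24, place at index 4 -> [0, 13, 13, 20, 24, 29]
Selection sort always scans the whole unsorted suffix, so the count is (n-1) + (n-2) + ... + 1 = n(n-1)/2 = 6*5/2 = 15 regardless of the input order.
Total comparisons: 5 + 4 + 3 + 2 + 1 = 15


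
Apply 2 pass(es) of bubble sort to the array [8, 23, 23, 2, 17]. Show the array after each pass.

After pass 1: [8, 23, 2, 17, 23] (2 swaps)
After pass 2: [8, 2, 17, 23, 23] (2 swaps)
Total swaps: 4


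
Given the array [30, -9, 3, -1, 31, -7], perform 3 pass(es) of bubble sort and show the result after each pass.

After pass 1: [-9, 3, -1, 30, -7, 31] (4 swaps)
After pass 2: [-9, -1, 3, -7, 30, 31] (2 swaps)
After pass 3: [-9, -1, -7, 3, 30, 31] (1 swaps)
Total swaps: 7


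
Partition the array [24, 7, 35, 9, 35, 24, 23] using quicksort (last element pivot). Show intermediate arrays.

Partition 1: pivot=23 at index 2 -> [7, 9, 23, 24, 35, 24, 35]
Partition 2: pivot=9 at index 1 -> [7, 9, 23, 24, 35, 24, 35]
Partition 3: pivot=35 at index 6 -> [7, 9, 23, 24, 35, 24, 35]
Partition 4: pivot=24 at index 4 -> [7, 9, 23, 24, 24, 35, 35]


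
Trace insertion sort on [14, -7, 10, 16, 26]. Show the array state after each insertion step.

First element 14 is already 'sorted'
Insert -7: shifted 1 elements -> [-7, 14, 10, 16, 26]
Insert 10: shifted 1 elements -> [-7, 10, 14, 16, 26]
Insert 16: shifted 0 elements -> [-7, 10, 14, 16, 26]
Insert 26: shifted 0 elements -> [-7, 10, 14, 16, 26]


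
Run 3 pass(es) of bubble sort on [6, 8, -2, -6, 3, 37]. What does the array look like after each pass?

After pass 1: [6, -2, -6, 3, 8, 37] (3 swaps)
After pass 2: [-2, -6, 3, 6, 8, 37] (3 swaps)
After pass 3: [-6, -2, 3, 6, 8, 37] (1 swaps)
Total swaps: 7


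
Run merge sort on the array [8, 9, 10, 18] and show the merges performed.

Divide and conquer:
  Merge [8] + [9] -> [8, 9]
  Merge [10] + [18] -> [10, 18]
  Merge [8, 9] + [10, 18] -> [8, 9, 10, 18]


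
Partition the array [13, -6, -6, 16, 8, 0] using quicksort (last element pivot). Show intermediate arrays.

Partition 1: pivot=0 at index 2 -> [-6, -6, 0, 16, 8, 13]
Partition 2: pivot=-6 at index 1 -> [-6, -6, 0, 16, 8, 13]
Partition 3: pivot=13 at index 4 -> [-6, -6, 0, 8, 13, 16]


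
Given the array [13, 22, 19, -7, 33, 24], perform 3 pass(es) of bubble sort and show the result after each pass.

After pass 1: [13, 19, -7, 22, 24, 33] (3 swaps)
After pass 2: [13, -7, 19, 22, 24, 33] (1 swaps)
After pass 3: [-7, 13, 19, 22, 24, 33] (1 swaps)
Total swaps: 5


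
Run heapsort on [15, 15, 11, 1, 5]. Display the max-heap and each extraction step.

Build heap: [15, 15, 11, 1, 5]
Extract 15: [15, 5, 11, 1, 15]
Extract 15: [11, 5, 1, 15, 15]
Extract 11: [5, 1, 11, 15, 15]
Extract 5: [1, 5, 11, 15, 15]


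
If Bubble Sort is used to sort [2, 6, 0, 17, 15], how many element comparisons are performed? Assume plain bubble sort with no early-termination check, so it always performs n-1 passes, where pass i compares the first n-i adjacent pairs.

Pass 1: compare adjacent pairs (0,1)..(3,4) = 4 comparison(s), 2 swap(s) -> [2, 0, 6, 15, 17]
Pass 2: compare adjacent pairs (0,1)..(2,3) = 3 comparison(s), 1 swap(s) -> [0, 2, 6, 15, 17]
Pass 3: compare adjacent pairs (0,1)..(1,2) = 2 comparison(s), 0 swap(s) -> [0, 2, 6, 15, 17]
Pass 4: compare adjacent pairs (0,1)..(0,1) = 1 comparison(s), 0 swap(s) -> [0, 2, 6, 15, 17]
Total comparisons: 4 + 3 + 2 + 1 = 10


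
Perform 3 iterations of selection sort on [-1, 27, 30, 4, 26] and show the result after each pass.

Pass 1: Select minimum -1 at index 0, swap -> [-1, 27, 30, 4, 26]
Pass 2: Select minimum 4 at index 3, swap -> [-1, 4, 30, 27, 26]
Pass 3: Select minimum 26 at index 4, swap -> [-1, 4, 26, 27, 30]


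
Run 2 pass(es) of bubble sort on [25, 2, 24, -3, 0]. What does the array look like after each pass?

After pass 1: [2, 24, -3, 0, 25] (4 swaps)
After pass 2: [2, -3, 0, 24, 25] (2 swaps)
Total swaps: 6


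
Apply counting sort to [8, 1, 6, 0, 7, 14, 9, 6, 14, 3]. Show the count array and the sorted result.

Count array: [1, 1, 0, 1, 0, 0, 2, 1, 1, 1, 0, 0, 0, 0, 2]
(count[i] = number of elements equal to i)
Cumulative count: [1, 2, 2, 3, 3, 3, 5, 6, 7, 8, 8, 8, 8, 8, 10]
Sorted: [0, 1, 3, 6, 6, 7, 8, 9, 14, 14]


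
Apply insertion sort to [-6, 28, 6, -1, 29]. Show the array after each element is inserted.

First element -6 is already 'sorted'
Insert 28: shifted 0 elements -> [-6, 28, 6, -1, 29]
Insert 6: shifted 1 elements -> [-6, 6, 28, -1, 29]
Insert -1: shifted 2 elements -> [-6, -1, 6, 28, 29]
Insert 29: shifted 0 elements -> [-6, -1, 6, 28, 29]


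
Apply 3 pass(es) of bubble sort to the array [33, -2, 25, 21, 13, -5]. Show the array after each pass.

After pass 1: [-2, 25, 21, 13, -5, 33] (5 swaps)
After pass 2: [-2, 21, 13, -5, 25, 33] (3 swaps)
After pass 3: [-2, 13, -5, 21, 25, 33] (2 swaps)
Total swaps: 10


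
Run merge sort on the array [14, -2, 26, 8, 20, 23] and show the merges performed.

Divide and conquer:
  Merge [-2] + [26] -> [-2, 26]
  Merge [14] + [-2, 26] -> [-2, 14, 26]
  Merge [20] + [23] -> [20, 23]
  Merge [8] + [20, 23] -> [8, 20, 23]
  Merge [-2, 14, 26] + [8, 20, 23] -> [-2, 8, 14, 20, 23, 26]


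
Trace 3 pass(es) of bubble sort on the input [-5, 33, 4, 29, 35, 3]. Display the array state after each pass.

After pass 1: [-5, 4, 29, 33, 3, 35] (3 swaps)
After pass 2: [-5, 4, 29, 3, 33, 35] (1 swaps)
After pass 3: [-5, 4, 3, 29, 33, 35] (1 swaps)
Total swaps: 5


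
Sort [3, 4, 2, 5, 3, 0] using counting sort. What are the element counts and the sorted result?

Count array: [1, 0, 1, 2, 1, 1]
(count[i] = number of elements equal to i)
Cumulative count: [1, 1, 2, 4, 5, 6]
Sorted: [0, 2, 3, 3, 4, 5]


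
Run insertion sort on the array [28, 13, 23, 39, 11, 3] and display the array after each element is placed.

First element 28 is already 'sorted'
Insert 13: shifted 1 elements -> [13, 28, 23, 39, 11, 3]
Insert 23: shifted 1 elements -> [13, 23, 28, 39, 11, 3]
Insert 39: shifted 0 elements -> [13, 23, 28, 39, 11, 3]
Insert 11: shifted 4 elements -> [11, 13, 23, 28, 39, 3]
Insert 3: shifted 5 elements -> [3, 11, 13, 23, 28, 39]


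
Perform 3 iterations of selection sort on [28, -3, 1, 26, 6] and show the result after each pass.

Pass 1: Select minimum -3 at index 1, swap -> [-3, 28, 1, 26, 6]
Pass 2: Select minimum 1 at index 2, swap -> [-3, 1, 28, 26, 6]
Pass 3: Select minimum 6 at index 4, swap -> [-3, 1, 6, 26, 28]


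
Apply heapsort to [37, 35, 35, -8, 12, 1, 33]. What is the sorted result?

Build heap: [37, 35, 35, -8, 12, 1, 33]
Extract 37: [35, 33, 35, -8, 12, 1, 37]
Extract 35: [35, 33, 1, -8, 12, 35, 37]
Extract 35: [33, 12, 1, -8, 35, 35, 37]
Extract 33: [12, -8, 1, 33, 35, 35, 37]
Extract 12: [1, -8, 12, 33, 35, 35, 37]
Extract 1: [-8, 1, 12, 33, 35, 35, 37]


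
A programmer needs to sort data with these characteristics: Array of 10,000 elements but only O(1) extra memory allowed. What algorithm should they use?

Best choice: Heapsort
Reason: Heapsort rearranges the array in place using O(1) auxiliary space and still guarantees O(n log n) time; quicksort partitions in place but needs Theta(log n) stack space for recursion (O(n) in the worst case), and mergesort requires O(n) auxiliary space


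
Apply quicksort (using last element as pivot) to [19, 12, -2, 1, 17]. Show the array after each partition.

Partition 1: pivot=17 at index 3 -> [12, -2, 1, 17, 19]
Partition 2: pivot=1 at index 1 -> [-2, 1, 12, 17, 19]


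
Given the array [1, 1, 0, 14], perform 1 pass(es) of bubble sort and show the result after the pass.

After pass 1: [1, 0, 1, 14] (1 swaps)
Total swaps: 1


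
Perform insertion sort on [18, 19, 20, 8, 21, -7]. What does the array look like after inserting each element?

First element 18 is already 'sorted'
Insert 19: shifted 0 elements -> [18, 19, 20, 8, 21, -7]
Insert 20: shifted 0 elements -> [18, 19, 20, 8, 21, -7]
Insert 8: shifted 3 elements -> [8, 18, 19, 20, 21, -7]
Insert 21: shifted 0 elements -> [8, 18, 19, 20, 21, -7]
Insert -7: shifted 5 elements -> [-7, 8, 18, 19, 20, 21]


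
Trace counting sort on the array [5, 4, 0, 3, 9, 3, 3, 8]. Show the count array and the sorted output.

Count array: [1, 0, 0, 3, 1, 1, 0, 0, 1, 1]
(count[i] = number of elements equal to i)
Cumulative count: [1, 1, 1, 4, 5, 6, 6, 6, 7, 8]
Sorted: [0, 3, 3, 3, 4, 5, 8, 9]


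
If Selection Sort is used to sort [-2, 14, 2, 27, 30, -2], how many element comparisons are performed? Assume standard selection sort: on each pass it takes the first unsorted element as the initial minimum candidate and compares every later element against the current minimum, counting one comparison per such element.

Pass 1: scan indices 1..5 for the minimum = 5 comparison(s); min is -2, place at index 0 -> [-2, 14, 2, 27, 30, -2]
Pass 2: scan indices 2..5 for the minimum = 4 comparison(s); min is -2, place at index 1 -> [-2, -2, 2, 27, 30, 14]
Pass 3: scan indices 3..5 for the minimum = 3 comparison(s); min is 2, place at index 2 -> [-2, -2, 2, 27, 30, 14]
Pass 4: scan indices 4..5 for the minimum = 2 comparison(s); min is 14, place at index 3 -> [-2, -2, 2, 14, 30, 27]
Pass 5: scan indices 5..5 for the minimum = 1 comparison(s); min is 27, place at index 4 -> [-2, -2, 2, 14, 27, 30]
Selection sort always scans the whole unsorted suffix, so the count is (n-1) + (n-2) + ... + 1 = n(n-1)/2 = 6*5/2 = 15 regardless of the input order.
Total comparisons: 5 + 4 + 3 + 2 + 1 = 15


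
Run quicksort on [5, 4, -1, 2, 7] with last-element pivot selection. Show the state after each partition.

Partition 1: pivot=7 at index 4 -> [5, 4, -1, 2, 7]
Partition 2: pivot=2 at index 1 -> [-1, 2, 5, 4, 7]
Partition 3: pivot=4 at index 2 -> [-1, 2, 4, 5, 7]


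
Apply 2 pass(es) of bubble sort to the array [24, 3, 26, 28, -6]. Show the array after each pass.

After pass 1: [3, 24, 26, -6, 28] (2 swaps)
After pass 2: [3, 24, -6, 26, 28] (1 swaps)
Total swaps: 3


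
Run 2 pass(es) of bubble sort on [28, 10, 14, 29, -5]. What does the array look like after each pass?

After pass 1: [10, 14, 28, -5, 29] (3 swaps)
After pass 2: [10, 14, -5, 28, 29] (1 swaps)
Total swaps: 4


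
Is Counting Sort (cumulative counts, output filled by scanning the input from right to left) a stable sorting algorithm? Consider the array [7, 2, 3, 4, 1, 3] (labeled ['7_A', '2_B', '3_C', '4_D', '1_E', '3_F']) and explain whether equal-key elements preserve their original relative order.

Trace Counting Sort on the labeled array (the key is the number; the letter only tracks identity):
  Counts for values 0..7: [0, 1, 1, 2, 1, 0, 0, 1]
  Cumulative counts: [0, 1, 2, 4, 5, 5, 5, 6]
  Scan right to left: place 3_F at output index 3
  Scan right to left: place 1_E at output index 0
  Scan right to left: place 4_D at output index 4
  Scan right to left: place 3_C at output index 2
  Scan right to left: place 2_B at output index 1
  Scan right to left: place 7_A at output index 5
  Output: [1_E, 2_B, 3_C, 3_F, 4_D, 7_A]
Equal keys:
  value 3: originally 3_C, 3_F; after sorting 3_C, 3_F -> order preserved
All equal keys kept their original relative order. Counting Sort is stable: scanning the input right to left with decreasing cumulative counts places later duplicates at later output positions.
Answer: Stable


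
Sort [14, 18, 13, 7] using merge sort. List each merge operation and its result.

Divide and conquer:
  Merge [14] + [18] -> [14, 18]
  Merge [13] + [7] -> [7, 13]
  Merge [14, 18] + [7, 13] -> [7, 13, 14, 18]


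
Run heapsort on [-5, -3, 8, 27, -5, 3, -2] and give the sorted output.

Build heap: [27, -3, 8, -5, -5, 3, -2]
Extract 27: [8, -3, 3, -5, -5, -2, 27]
Extract 8: [3, -3, -2, -5, -5, 8, 27]
Extract 3: [-2, -3, -5, -5, 3, 8, 27]
Extract -2: [-3, -5, -5, -2, 3, 8, 27]
Extract -3: [-5, -5, -3, -2, 3, 8, 27]
Extract -5: [-5, -5, -3, -2, 3, 8, 27]


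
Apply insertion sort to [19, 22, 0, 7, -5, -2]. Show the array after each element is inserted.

First element 19 is already 'sorted'
Insert 22: shifted 0 elements -> [19, 22, 0, 7, -5, -2]
Insert 0: shifted 2 elements -> [0, 19, 22, 7, -5, -2]
Insert 7: shifted 2 elements -> [0, 7, 19, 22, -5, -2]
Insert -5: shifted 4 elements -> [-5, 0, 7, 19, 22, -2]
Insert -2: shifted 4 elements -> [-5, -2, 0, 7, 19, 22]


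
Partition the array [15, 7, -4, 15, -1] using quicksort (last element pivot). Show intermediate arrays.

Partition 1: pivot=-1 at index 1 -> [-4, -1, 15, 15, 7]
Partition 2: pivot=7 at index 2 -> [-4, -1, 7, 15, 15]
Partition 3: pivot=15 at index 4 -> [-4, -1, 7, 15, 15]


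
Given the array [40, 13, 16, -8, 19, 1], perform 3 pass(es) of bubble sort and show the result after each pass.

After pass 1: [13, 16, -8, 19, 1, 40] (5 swaps)
After pass 2: [13, -8, 16, 1, 19, 40] (2 swaps)
After pass 3: [-8, 13, 1, 16, 19, 40] (2 swaps)
Total swaps: 9


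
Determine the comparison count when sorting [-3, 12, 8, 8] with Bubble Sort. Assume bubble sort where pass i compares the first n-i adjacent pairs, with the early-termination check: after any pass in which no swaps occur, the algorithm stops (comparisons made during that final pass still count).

Pass 1: compare adjacent pairs (0,1)..(2,3) = 3 comparison(s), 2 swap(s) -> [-3, 8, 8, 12]
Pass 2: compare adjacent pairs (0,1)..(1,2) = 2 comparison(s), 0 swap(s) -> [-3, 8, 8, 12]
No swaps in this pass, so bubble sort stops here.
Total comparisons: 3 + 2 = 5


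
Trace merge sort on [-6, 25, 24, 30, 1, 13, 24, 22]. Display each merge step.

Divide and conquer:
  Merge [-6] + [25] -> [-6, 25]
  Merge [24] + [30] -> [24, 30]
  Merge [-6, 25] + [24, 30] -> [-6, 24, 25, 30]
  Merge [1] + [13] -> [1, 13]
  Merge [24] + [22] -> [22, 24]
  Merge [1, 13] + [22, 24] -> [1, 13, 22, 24]
  Merge [-6, 24, 25, 30] + [1, 13, 22, 24] -> [-6, 1, 13, 22, 24, 24, 25, 30]


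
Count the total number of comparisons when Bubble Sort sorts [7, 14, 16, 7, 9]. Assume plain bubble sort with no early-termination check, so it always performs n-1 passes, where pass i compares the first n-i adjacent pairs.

Pass 1: compare adjacent pairs (0,1)..(3,4) = 4 comparison(s), 2 swap(s) -> [7, 14, 7, 9, 16]
Pass 2: compare adjacent pairs (0,1)..(2,3) = 3 comparison(s), 2 swap(s) -> [7, 7, 9, 14, 16]
Pass 3: compare adjacent pairs (0,1)..(1,2) = 2 comparison(s), 0 swap(s) -> [7, 7, 9, 14, 16]
Pass 4: compare adjacent pairs (0,1)..(0,1) = 1 comparison(s), 0 swap(s) -> [7, 7, 9, 14, 16]
Total comparisons: 4 + 3 + 2 + 1 = 10


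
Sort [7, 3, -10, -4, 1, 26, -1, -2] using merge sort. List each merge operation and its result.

Divide and conquer:
  Merge [7] + [3] -> [3, 7]
  Merge [-10] + [-4] -> [-10, -4]
  Merge [3, 7] + [-10, -4] -> [-10, -4, 3, 7]
  Merge [1] + [26] -> [1, 26]
  Merge [-1] + [-2] -> [-2, -1]
  Merge [1, 26] + [-2, -1] -> [-2, -1, 1, 26]
  Merge [-10, -4, 3, 7] + [-2, -1, 1, 26] -> [-10, -4, -2, -1, 1, 3, 7, 26]


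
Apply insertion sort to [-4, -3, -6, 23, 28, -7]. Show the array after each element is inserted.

First element -4 is already 'sorted'
Insert -3: shifted 0 elements -> [-4, -3, -6, 23, 28, -7]
Insert -6: shifted 2 elements -> [-6, -4, -3, 23, 28, -7]
Insert 23: shifted 0 elements -> [-6, -4, -3, 23, 28, -7]
Insert 28: shifted 0 elements -> [-6, -4, -3, 23, 28, -7]
Insert -7: shifted 5 elements -> [-7, -6, -4, -3, 23, 28]


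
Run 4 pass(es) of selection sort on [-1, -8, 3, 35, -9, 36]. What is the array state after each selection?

Pass 1: Select minimum -9 at index 4, swap -> [-9, -8, 3, 35, -1, 36]
Pass 2: Select minimum -8 at index 1, swap -> [-9, -8, 3, 35, -1, 36]
Pass 3: Select minimum -1 at index 4, swap -> [-9, -8, -1, 35, 3, 36]
Pass 4: Select minimum 3 at index 4, swap -> [-9, -8, -1, 3, 35, 36]


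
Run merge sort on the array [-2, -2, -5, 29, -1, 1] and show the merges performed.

Divide and conquer:
  Merge [-2] + [-5] -> [-5, -2]
  Merge [-2] + [-5, -2] -> [-5, -2, -2]
  Merge [-1] + [1] -> [-1, 1]
  Merge [29] + [-1, 1] -> [-1, 1, 29]
  Merge [-5, -2, -2] + [-1, 1, 29] -> [-5, -2, -2, -1, 1, 29]


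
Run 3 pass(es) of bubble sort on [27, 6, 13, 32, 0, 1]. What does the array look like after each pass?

After pass 1: [6, 13, 27, 0, 1, 32] (4 swaps)
After pass 2: [6, 13, 0, 1, 27, 32] (2 swaps)
After pass 3: [6, 0, 1, 13, 27, 32] (2 swaps)
Total swaps: 8


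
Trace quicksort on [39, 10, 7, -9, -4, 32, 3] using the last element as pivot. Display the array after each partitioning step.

Partition 1: pivot=3 at index 2 -> [-9, -4, 3, 39, 10, 32, 7]
Partition 2: pivot=-4 at index 1 -> [-9, -4, 3, 39, 10, 32, 7]
Partition 3: pivot=7 at index 3 -> [-9, -4, 3, 7, 10, 32, 39]
Partition 4: pivot=39 at index 6 -> [-9, -4, 3, 7, 10, 32, 39]
Partition 5: pivot=32 at index 5 -> [-9, -4, 3, 7, 10, 32, 39]


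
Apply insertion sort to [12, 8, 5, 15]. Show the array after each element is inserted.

First element 12 is already 'sorted'
Insert 8: shifted 1 elements -> [8, 12, 5, 15]
Insert 5: shifted 2 elements -> [5, 8, 12, 15]
Insert 15: shifted 0 elements -> [5, 8, 12, 15]


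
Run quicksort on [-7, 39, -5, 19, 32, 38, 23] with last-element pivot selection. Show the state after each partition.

Partition 1: pivot=23 at index 3 -> [-7, -5, 19, 23, 32, 38, 39]
Partition 2: pivot=19 at index 2 -> [-7, -5, 19, 23, 32, 38, 39]
Partition 3: pivot=-5 at index 1 -> [-7, -5, 19, 23, 32, 38, 39]
Partition 4: pivot=39 at index 6 -> [-7, -5, 19, 23, 32, 38, 39]
Partition 5: pivot=38 at index 5 -> [-7, -5, 19, 23, 32, 38, 39]


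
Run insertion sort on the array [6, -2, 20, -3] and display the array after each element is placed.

First element 6 is already 'sorted'
Insert -2: shifted 1 elements -> [-2, 6, 20, -3]
Insert 20: shifted 0 elements -> [-2, 6, 20, -3]
Insert -3: shifted 3 elements -> [-3, -2, 6, 20]


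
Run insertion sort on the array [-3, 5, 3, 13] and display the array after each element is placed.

First element -3 is already 'sorted'
Insert 5: shifted 0 elements -> [-3, 5, 3, 13]
Insert 3: shifted 1 elements -> [-3, 3, 5, 13]
Insert 13: shifted 0 elements -> [-3, 3, 5, 13]


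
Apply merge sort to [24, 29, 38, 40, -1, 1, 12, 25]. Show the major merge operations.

Divide and conquer:
  Merge [24] + [29] -> [24, 29]
  Merge [38] + [40] -> [38, 40]
  Merge [24, 29] + [38, 40] -> [24, 29, 38, 40]
  Merge [-1] + [1] -> [-1, 1]
  Merge [12] + [25] -> [12, 25]
  Merge [-1, 1] + [12, 25] -> [-1, 1, 12, 25]
  Merge [24, 29, 38, 40] + [-1, 1, 12, 25] -> [-1, 1, 12, 24, 25, 29, 38, 40]


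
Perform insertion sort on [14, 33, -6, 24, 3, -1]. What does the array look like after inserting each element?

First element 14 is already 'sorted'
Insert 33: shifted 0 elements -> [14, 33, -6, 24, 3, -1]
Insert -6: shifted 2 elements -> [-6, 14, 33, 24, 3, -1]
Insert 24: shifted 1 elements -> [-6, 14, 24, 33, 3, -1]
Insert 3: shifted 3 elements -> [-6, 3, 14, 24, 33, -1]
Insert -1: shifted 4 elements -> [-6, -1, 3, 14, 24, 33]


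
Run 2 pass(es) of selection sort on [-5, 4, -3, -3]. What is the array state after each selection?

Pass 1: Select minimum -5 at index 0, swap -> [-5, 4, -3, -3]
Pass 2: Select minimum -3 at index 2, swap -> [-5, -3, 4, -3]


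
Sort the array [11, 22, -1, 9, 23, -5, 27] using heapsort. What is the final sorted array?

Build heap: [27, 23, 11, 9, 22, -5, -1]
Extract 27: [23, 22, 11, 9, -1, -5, 27]
Extract 23: [22, 9, 11, -5, -1, 23, 27]
Extract 22: [11, 9, -1, -5, 22, 23, 27]
Extract 11: [9, -5, -1, 11, 22, 23, 27]
Extract 9: [-1, -5, 9, 11, 22, 23, 27]
Extract -1: [-5, -1, 9, 11, 22, 23, 27]


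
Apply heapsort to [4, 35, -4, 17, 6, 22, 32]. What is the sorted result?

Build heap: [35, 17, 32, 4, 6, 22, -4]
Extract 35: [32, 17, 22, 4, 6, -4, 35]
Extract 32: [22, 17, -4, 4, 6, 32, 35]
Extract 22: [17, 6, -4, 4, 22, 32, 35]
Extract 17: [6, 4, -4, 17, 22, 32, 35]
Extract 6: [4, -4, 6, 17, 22, 32, 35]
Extract 4: [-4, 4, 6, 17, 22, 32, 35]


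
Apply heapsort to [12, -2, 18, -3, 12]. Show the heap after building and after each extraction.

Build heap: [18, 12, 12, -3, -2]
Extract 18: [12, -2, 12, -3, 18]
Extract 12: [12, -2, -3, 12, 18]
Extract 12: [-2, -3, 12, 12, 18]
Extract -2: [-3, -2, 12, 12, 18]


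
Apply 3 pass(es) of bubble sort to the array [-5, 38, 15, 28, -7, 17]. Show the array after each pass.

After pass 1: [-5, 15, 28, -7, 17, 38] (4 swaps)
After pass 2: [-5, 15, -7, 17, 28, 38] (2 swaps)
After pass 3: [-5, -7, 15, 17, 28, 38] (1 swaps)
Total swaps: 7


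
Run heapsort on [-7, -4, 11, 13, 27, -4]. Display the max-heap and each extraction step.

Build heap: [27, 13, 11, -7, -4, -4]
Extract 27: [13, -4, 11, -7, -4, 27]
Extract 13: [11, -4, -4, -7, 13, 27]
Extract 11: [-4, -7, -4, 11, 13, 27]
Extract -4: [-4, -7, -4, 11, 13, 27]
Extract -4: [-7, -4, -4, 11, 13, 27]


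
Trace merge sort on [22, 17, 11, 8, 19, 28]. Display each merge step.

Divide and conquer:
  Merge [17] + [11] -> [11, 17]
  Merge [22] + [11, 17] -> [11, 17, 22]
  Merge [19] + [28] -> [19, 28]
  Merge [8] + [19, 28] -> [8, 19, 28]
  Merge [11, 17, 22] + [8, 19, 28] -> [8, 11, 17, 19, 22, 28]


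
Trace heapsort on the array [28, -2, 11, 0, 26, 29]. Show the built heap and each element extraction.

Build heap: [29, 26, 28, 0, -2, 11]
Extract 29: [28, 26, 11, 0, -2, 29]
Extract 28: [26, 0, 11, -2, 28, 29]
Extract 26: [11, 0, -2, 26, 28, 29]
Extract 11: [0, -2, 11, 26, 28, 29]
Extract 0: [-2, 0, 11, 26, 28, 29]


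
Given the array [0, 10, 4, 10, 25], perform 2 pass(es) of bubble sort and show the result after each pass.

After pass 1: [0, 4, 10, 10, 25] (1 swaps)
After pass 2: [0, 4, 10, 10, 25] (0 swaps)
Total swaps: 1


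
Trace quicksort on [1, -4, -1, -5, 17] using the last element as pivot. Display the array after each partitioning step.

Partition 1: pivot=17 at index 4 -> [1, -4, -1, -5, 17]
Partition 2: pivot=-5 at index 0 -> [-5, -4, -1, 1, 17]
Partition 3: pivot=1 at index 3 -> [-5, -4, -1, 1, 17]
Partition 4: pivot=-1 at index 2 -> [-5, -4, -1, 1, 17]


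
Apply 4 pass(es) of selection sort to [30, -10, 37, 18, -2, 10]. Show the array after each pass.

Pass 1: Select minimum -10 at index 1, swap -> [-10, 30, 37, 18, -2, 10]
Pass 2: Select minimum -2 at index 4, swap -> [-10, -2, 37, 18, 30, 10]
Pass 3: Select minimum 10 at index 5, swap -> [-10, -2, 10, 18, 30, 37]
Pass 4: Select minimum 18 at index 3, swap -> [-10, -2, 10, 18, 30, 37]


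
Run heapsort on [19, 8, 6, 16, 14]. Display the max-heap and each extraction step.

Build heap: [19, 16, 6, 8, 14]
Extract 19: [16, 14, 6, 8, 19]
Extract 16: [14, 8, 6, 16, 19]
Extract 14: [8, 6, 14, 16, 19]
Extract 8: [6, 8, 14, 16, 19]


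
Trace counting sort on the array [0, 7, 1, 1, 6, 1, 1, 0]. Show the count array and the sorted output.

Count array: [2, 4, 0, 0, 0, 0, 1, 1]
(count[i] = number of elements equal to i)
Cumulative count: [2, 6, 6, 6, 6, 6, 7, 8]
Sorted: [0, 0, 1, 1, 1, 1, 6, 7]


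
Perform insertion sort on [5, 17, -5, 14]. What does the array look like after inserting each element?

First element 5 is already 'sorted'
Insert 17: shifted 0 elements -> [5, 17, -5, 14]
Insert -5: shifted 2 elements -> [-5, 5, 17, 14]
Insert 14: shifted 1 elements -> [-5, 5, 14, 17]


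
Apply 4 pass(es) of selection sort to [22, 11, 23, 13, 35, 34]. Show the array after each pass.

Pass 1: Select minimum 11 at index 1, swap -> [11, 22, 23, 13, 35, 34]
Pass 2: Select minimum 13 at index 3, swap -> [11, 13, 23, 22, 35, 34]
Pass 3: Select minimum 22 at index 3, swap -> [11, 13, 22, 23, 35, 34]
Pass 4: Select minimum 23 at index 3, swap -> [11, 13, 22, 23, 35, 34]


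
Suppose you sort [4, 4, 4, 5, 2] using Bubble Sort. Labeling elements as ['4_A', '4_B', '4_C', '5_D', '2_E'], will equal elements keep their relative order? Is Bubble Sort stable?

Trace Bubble Sort on the labeled array (the key is the number; the letter only tracks identity):
  After pass 1: [4_A, 4_B, 4_C, 2_E, 5_D]
  After pass 2: [4_A, 4_B, 2_E, 4_C, 5_D]
  After pass 3: [4_A, 2_E, 4_B, 4_C, 5_D]
  After pass 4: [2_E, 4_A, 4_B, 4_C, 5_D]
Final order: [2_E, 4_A, 4_B, 4_C, 5_D]
Equal keys:
  value 4: originally 4_A, 4_B, 4_C; after sorting 4_A, 4_B, 4_C -> order preserved
All equal keys kept their original relative order. Bubble Sort is stable: it only swaps adjacent elements when the left one is strictly greater, so equal keys never move past each other.
Answer: Stable


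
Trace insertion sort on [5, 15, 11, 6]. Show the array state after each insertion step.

First element 5 is already 'sorted'
Insert 15: shifted 0 elements -> [5, 15, 11, 6]
Insert 11: shifted 1 elements -> [5, 11, 15, 6]
Insert 6: shifted 2 elements -> [5, 6, 11, 15]


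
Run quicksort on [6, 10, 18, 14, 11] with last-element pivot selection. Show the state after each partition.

Partition 1: pivot=11 at index 2 -> [6, 10, 11, 14, 18]
Partition 2: pivot=10 at index 1 -> [6, 10, 11, 14, 18]
Partition 3: pivot=18 at index 4 -> [6, 10, 11, 14, 18]


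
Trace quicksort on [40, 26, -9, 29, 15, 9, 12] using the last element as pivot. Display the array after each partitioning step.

Partition 1: pivot=12 at index 2 -> [-9, 9, 12, 29, 15, 26, 40]
Partition 2: pivot=9 at index 1 -> [-9, 9, 12, 29, 15, 26, 40]
Partition 3: pivot=40 at index 6 -> [-9, 9, 12, 29, 15, 26, 40]
Partition 4: pivot=26 at index 4 -> [-9, 9, 12, 15, 26, 29, 40]


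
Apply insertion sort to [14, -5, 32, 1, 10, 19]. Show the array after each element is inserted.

First element 14 is already 'sorted'
Insert -5: shifted 1 elements -> [-5, 14, 32, 1, 10, 19]
Insert 32: shifted 0 elements -> [-5, 14, 32, 1, 10, 19]
Insert 1: shifted 2 elements -> [-5, 1, 14, 32, 10, 19]
Insert 10: shifted 2 elements -> [-5, 1, 10, 14, 32, 19]
Insert 19: shifted 1 elements -> [-5, 1, 10, 14, 19, 32]


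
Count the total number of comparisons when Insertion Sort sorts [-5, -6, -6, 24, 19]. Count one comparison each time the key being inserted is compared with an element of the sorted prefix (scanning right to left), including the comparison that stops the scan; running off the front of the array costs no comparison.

Insert -6: -5 > -6 (shift), reached front = 1 comparison(s) -> [-6, -5, -6, 24, 19]
Insert -6: -5 > -6 (shift), -6 <= -6 (stop) = 2 comparison(s) -> [-6, -6, -5, 24, 19]
Insert 24: -5 <= 24 (stop) = 1 comparison(s) -> [-6, -6, -5, 24, 19]
Insert 19: 24 > 19 (shift), -5 <= 19 (stop) = 2 comparison(s) -> [-6, -6, -5, 19, 24]
Total comparisons: 1 + 2 + 1 + 2 = 6


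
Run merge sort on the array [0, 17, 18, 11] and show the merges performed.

Divide and conquer:
  Merge [0] + [17] -> [0, 17]
  Merge [18] + [11] -> [11, 18]
  Merge [0, 17] + [11, 18] -> [0, 11, 17, 18]


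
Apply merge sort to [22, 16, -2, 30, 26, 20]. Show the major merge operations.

Divide and conquer:
  Merge [16] + [-2] -> [-2, 16]
  Merge [22] + [-2, 16] -> [-2, 16, 22]
  Merge [26] + [20] -> [20, 26]
  Merge [30] + [20, 26] -> [20, 26, 30]
  Merge [-2, 16, 22] + [20, 26, 30] -> [-2, 16, 20, 22, 26, 30]


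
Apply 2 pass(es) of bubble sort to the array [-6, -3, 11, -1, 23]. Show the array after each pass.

After pass 1: [-6, -3, -1, 11, 23] (1 swaps)
After pass 2: [-6, -3, -1, 11, 23] (0 swaps)
Total swaps: 1


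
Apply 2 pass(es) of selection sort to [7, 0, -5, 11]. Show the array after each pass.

Pass 1: Select minimum -5 at index 2, swap -> [-5, 0, 7, 11]
Pass 2: Select minimum 0 at index 1, swap -> [-5, 0, 7, 11]


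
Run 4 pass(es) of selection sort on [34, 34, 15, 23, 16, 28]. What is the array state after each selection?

Pass 1: Select minimum 15 at index 2, swap -> [15, 34, 34, 23, 16, 28]
Pass 2: Select minimum 16 at index 4, swap -> [15, 16, 34, 23, 34, 28]
Pass 3: Select minimum 23 at index 3, swap -> [15, 16, 23, 34, 34, 28]
Pass 4: Select minimum 28 at index 5, swap -> [15, 16, 23, 28, 34, 34]


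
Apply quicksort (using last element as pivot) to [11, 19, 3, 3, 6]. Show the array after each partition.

Partition 1: pivot=6 at index 2 -> [3, 3, 6, 19, 11]
Partition 2: pivot=3 at index 1 -> [3, 3, 6, 19, 11]
Partition 3: pivot=11 at index 3 -> [3, 3, 6, 11, 19]


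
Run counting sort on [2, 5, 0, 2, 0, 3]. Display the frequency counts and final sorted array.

Count array: [2, 0, 2, 1, 0, 1]
(count[i] = number of elements equal to i)
Cumulative count: [2, 2, 4, 5, 5, 6]
Sorted: [0, 0, 2, 2, 3, 5]


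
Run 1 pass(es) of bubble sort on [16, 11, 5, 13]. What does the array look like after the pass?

After pass 1: [11, 5, 13, 16] (3 swaps)
Total swaps: 3


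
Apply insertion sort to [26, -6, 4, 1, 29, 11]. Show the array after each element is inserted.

First element 26 is already 'sorted'
Insert -6: shifted 1 elements -> [-6, 26, 4, 1, 29, 11]
Insert 4: shifted 1 elements -> [-6, 4, 26, 1, 29, 11]
Insert 1: shifted 2 elements -> [-6, 1, 4, 26, 29, 11]
Insert 29: shifted 0 elements -> [-6, 1, 4, 26, 29, 11]
Insert 11: shifted 2 elements -> [-6, 1, 4, 11, 26, 29]


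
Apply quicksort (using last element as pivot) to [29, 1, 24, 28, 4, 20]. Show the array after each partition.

Partition 1: pivot=20 at index 2 -> [1, 4, 20, 28, 29, 24]
Partition 2: pivot=4 at index 1 -> [1, 4, 20, 28, 29, 24]
Partition 3: pivot=24 at index 3 -> [1, 4, 20, 24, 29, 28]
Partition 4: pivot=28 at index 4 -> [1, 4, 20, 24, 28, 29]


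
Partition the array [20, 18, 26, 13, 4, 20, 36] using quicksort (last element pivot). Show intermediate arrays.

Partition 1: pivot=36 at index 6 -> [20, 18, 26, 13, 4, 20, 36]
Partition 2: pivot=20 at index 4 -> [20, 18, 13, 4, 20, 26, 36]
Partition 3: pivot=4 at index 0 -> [4, 18, 13, 20, 20, 26, 36]
Partition 4: pivot=20 at index 3 -> [4, 18, 13, 20, 20, 26, 36]
Partition 5: pivot=13 at index 1 -> [4, 13, 18, 20, 20, 26, 36]


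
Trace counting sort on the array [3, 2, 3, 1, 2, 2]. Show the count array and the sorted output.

Count array: [0, 1, 3, 2]
(count[i] = number of elements equal to i)
Cumulative count: [0, 1, 4, 6]
Sorted: [1, 2, 2, 2, 3, 3]


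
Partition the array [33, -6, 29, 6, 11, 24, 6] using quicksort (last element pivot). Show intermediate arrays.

Partition 1: pivot=6 at index 2 -> [-6, 6, 6, 33, 11, 24, 29]
Partition 2: pivot=6 at index 1 -> [-6, 6, 6, 33, 11, 24, 29]
Partition 3: pivot=29 at index 5 -> [-6, 6, 6, 11, 24, 29, 33]
Partition 4: pivot=24 at index 4 -> [-6, 6, 6, 11, 24, 29, 33]


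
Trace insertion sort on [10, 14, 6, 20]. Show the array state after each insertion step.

First element 10 is already 'sorted'
Insert 14: shifted 0 elements -> [10, 14, 6, 20]
Insert 6: shifted 2 elements -> [6, 10, 14, 20]
Insert 20: shifted 0 elements -> [6, 10, 14, 20]


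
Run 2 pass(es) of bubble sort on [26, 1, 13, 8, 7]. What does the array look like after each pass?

After pass 1: [1, 13, 8, 7, 26] (4 swaps)
After pass 2: [1, 8, 7, 13, 26] (2 swaps)
Total swaps: 6


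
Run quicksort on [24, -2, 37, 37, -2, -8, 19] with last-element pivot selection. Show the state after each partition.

Partition 1: pivot=19 at index 3 -> [-2, -2, -8, 19, 24, 37, 37]
Partition 2: pivot=-8 at index 0 -> [-8, -2, -2, 19, 24, 37, 37]
Partition 3: pivot=-2 at index 2 -> [-8, -2, -2, 19, 24, 37, 37]
Partition 4: pivot=37 at index 6 -> [-8, -2, -2, 19, 24, 37, 37]
Partition 5: pivot=37 at index 5 -> [-8, -2, -2, 19, 24, 37, 37]


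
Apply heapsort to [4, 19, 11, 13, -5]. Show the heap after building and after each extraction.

Build heap: [19, 13, 11, 4, -5]
Extract 19: [13, 4, 11, -5, 19]
Extract 13: [11, 4, -5, 13, 19]
Extract 11: [4, -5, 11, 13, 19]
Extract 4: [-5, 4, 11, 13, 19]


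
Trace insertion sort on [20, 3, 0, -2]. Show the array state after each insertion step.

First element 20 is already 'sorted'
Insert 3: shifted 1 elements -> [3, 20, 0, -2]
Insert 0: shifted 2 elements -> [0, 3, 20, -2]
Insert -2: shifted 3 elements -> [-2, 0, 3, 20]


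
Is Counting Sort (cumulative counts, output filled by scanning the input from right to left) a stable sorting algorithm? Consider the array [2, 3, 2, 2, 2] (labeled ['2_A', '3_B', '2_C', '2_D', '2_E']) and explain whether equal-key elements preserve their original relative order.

Trace Counting Sort on the labeled array (the key is the number; the letter only tracks identity):
  Counts for values 0..3: [0, 0, 4, 1]
  Cumulative counts: [0, 0, 4, 5]
  Scan right to left: place 2_E at output index 3
  Scan right to left: place 2_D at output index 2
  Scan right to left: place 2_C at output index 1
  Scan right to left: place 3_B at output index 4
  Scan right to left: place 2_A at output index 0
  Output: [2_A, 2_C, 2_D, 2_E, 3_B]
Equal keys:
  value 2: originally 2_A, 2_C, 2_D, 2_E; after sorting 2_A, 2_C, 2_D, 2_E -> order preserved
All equal keys kept their original relative order. Counting Sort is stable: scanning the input right to left with decreasing cumulative counts places later duplicates at later output positions.
Answer: Stable


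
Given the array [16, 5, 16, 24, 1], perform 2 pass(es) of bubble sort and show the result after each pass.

After pass 1: [5, 16, 16, 1, 24] (2 swaps)
After pass 2: [5, 16, 1, 16, 24] (1 swaps)
Total swaps: 3


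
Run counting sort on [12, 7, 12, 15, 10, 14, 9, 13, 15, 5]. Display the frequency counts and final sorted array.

Count array: [0, 0, 0, 0, 0, 1, 0, 1, 0, 1, 1, 0, 2, 1, 1, 2]
(count[i] = number of elements equal to i)
Cumulative count: [0, 0, 0, 0, 0, 1, 1, 2, 2, 3, 4, 4, 6, 7, 8, 10]
Sorted: [5, 7, 9, 10, 12, 12, 13, 14, 15, 15]


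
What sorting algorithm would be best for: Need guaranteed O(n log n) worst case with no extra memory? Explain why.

Best choice: Heapsort
Reason: Heapsort is O(n log n) worst case and sorts in-place; quicksort can degrade to O(n^2)


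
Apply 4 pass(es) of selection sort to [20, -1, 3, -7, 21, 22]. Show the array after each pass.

Pass 1: Select minimum -7 at index 3, swap -> [-7, -1, 3, 20, 21, 22]
Pass 2: Select minimum -1 at index 1, swap -> [-7, -1, 3, 20, 21, 22]
Pass 3: Select minimum 3 at index 2, swap -> [-7, -1, 3, 20, 21, 22]
Pass 4: Select minimum 20 at index 3, swap -> [-7, -1, 3, 20, 21, 22]


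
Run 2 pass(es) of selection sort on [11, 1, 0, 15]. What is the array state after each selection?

Pass 1: Select minimum 0 at index 2, swap -> [0, 1, 11, 15]
Pass 2: Select minimum 1 at index 1, swap -> [0, 1, 11, 15]


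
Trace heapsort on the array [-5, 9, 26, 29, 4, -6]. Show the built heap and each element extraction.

Build heap: [29, 9, 26, -5, 4, -6]
Extract 29: [26, 9, -6, -5, 4, 29]
Extract 26: [9, 4, -6, -5, 26, 29]
Extract 9: [4, -5, -6, 9, 26, 29]
Extract 4: [-5, -6, 4, 9, 26, 29]
Extract -5: [-6, -5, 4, 9, 26, 29]


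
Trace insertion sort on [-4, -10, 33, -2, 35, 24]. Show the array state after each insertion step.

First element -4 is already 'sorted'
Insert -10: shifted 1 elements -> [-10, -4, 33, -2, 35, 24]
Insert 33: shifted 0 elements -> [-10, -4, 33, -2, 35, 24]
Insert -2: shifted 1 elements -> [-10, -4, -2, 33, 35, 24]
Insert 35: shifted 0 elements -> [-10, -4, -2, 33, 35, 24]
Insert 24: shifted 2 elements -> [-10, -4, -2, 24, 33, 35]


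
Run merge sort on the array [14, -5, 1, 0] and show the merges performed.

Divide and conquer:
  Merge [14] + [-5] -> [-5, 14]
  Merge [1] + [0] -> [0, 1]
  Merge [-5, 14] + [0, 1] -> [-5, 0, 1, 14]


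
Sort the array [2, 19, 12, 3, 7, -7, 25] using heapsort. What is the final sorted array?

Build heap: [25, 19, 12, 3, 7, -7, 2]
Extract 25: [19, 7, 12, 3, 2, -7, 25]
Extract 19: [12, 7, -7, 3, 2, 19, 25]
Extract 12: [7, 3, -7, 2, 12, 19, 25]
Extract 7: [3, 2, -7, 7, 12, 19, 25]
Extract 3: [2, -7, 3, 7, 12, 19, 25]
Extract 2: [-7, 2, 3, 7, 12, 19, 25]


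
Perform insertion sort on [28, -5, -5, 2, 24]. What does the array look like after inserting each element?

First element 28 is already 'sorted'
Insert -5: shifted 1 elements -> [-5, 28, -5, 2, 24]
Insert -5: shifted 1 elements -> [-5, -5, 28, 2, 24]
Insert 2: shifted 1 elements -> [-5, -5, 2, 28, 24]
Insert 24: shifted 1 elements -> [-5, -5, 2, 24, 28]


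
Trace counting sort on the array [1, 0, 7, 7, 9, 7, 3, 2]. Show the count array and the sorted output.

Count array: [1, 1, 1, 1, 0, 0, 0, 3, 0, 1]
(count[i] = number of elements equal to i)
Cumulative count: [1, 2, 3, 4, 4, 4, 4, 7, 7, 8]
Sorted: [0, 1, 2, 3, 7, 7, 7, 9]


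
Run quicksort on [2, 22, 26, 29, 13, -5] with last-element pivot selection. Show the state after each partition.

Partition 1: pivot=-5 at index 0 -> [-5, 22, 26, 29, 13, 2]
Partition 2: pivot=2 at index 1 -> [-5, 2, 26, 29, 13, 22]
Partition 3: pivot=22 at index 3 -> [-5, 2, 13, 22, 26, 29]
Partition 4: pivot=29 at index 5 -> [-5, 2, 13, 22, 26, 29]


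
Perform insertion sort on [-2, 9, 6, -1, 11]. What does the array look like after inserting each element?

First element -2 is already 'sorted'
Insert 9: shifted 0 elements -> [-2, 9, 6, -1, 11]
Insert 6: shifted 1 elements -> [-2, 6, 9, -1, 11]
Insert -1: shifted 2 elements -> [-2, -1, 6, 9, 11]
Insert 11: shifted 0 elements -> [-2, -1, 6, 9, 11]


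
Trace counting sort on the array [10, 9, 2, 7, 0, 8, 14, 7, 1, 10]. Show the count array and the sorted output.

Count array: [1, 1, 1, 0, 0, 0, 0, 2, 1, 1, 2, 0, 0, 0, 1]
(count[i] = number of elements equal to i)
Cumulative count: [1, 2, 3, 3, 3, 3, 3, 5, 6, 7, 9, 9, 9, 9, 10]
Sorted: [0, 1, 2, 7, 7, 8, 9, 10, 10, 14]


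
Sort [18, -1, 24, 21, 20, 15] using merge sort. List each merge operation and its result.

Divide and conquer:
  Merge [-1] + [24] -> [-1, 24]
  Merge [18] + [-1, 24] -> [-1, 18, 24]
  Merge [20] + [15] -> [15, 20]
  Merge [21] + [15, 20] -> [15, 20, 21]
  Merge [-1, 18, 24] + [15, 20, 21] -> [-1, 15, 18, 20, 21, 24]


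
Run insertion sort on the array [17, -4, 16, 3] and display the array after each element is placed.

First element 17 is already 'sorted'
Insert -4: shifted 1 elements -> [-4, 17, 16, 3]
Insert 16: shifted 1 elements -> [-4, 16, 17, 3]
Insert 3: shifted 2 elements -> [-4, 3, 16, 17]


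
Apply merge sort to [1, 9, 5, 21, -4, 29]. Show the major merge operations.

Divide and conquer:
  Merge [9] + [5] -> [5, 9]
  Merge [1] + [5, 9] -> [1, 5, 9]
  Merge [-4] + [29] -> [-4, 29]
  Merge [21] + [-4, 29] -> [-4, 21, 29]
  Merge [1, 5, 9] + [-4, 21, 29] -> [-4, 1, 5, 9, 21, 29]


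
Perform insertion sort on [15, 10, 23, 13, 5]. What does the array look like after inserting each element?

First element 15 is already 'sorted'
Insert 10: shifted 1 elements -> [10, 15, 23, 13, 5]
Insert 23: shifted 0 elements -> [10, 15, 23, 13, 5]
Insert 13: shifted 2 elements -> [10, 13, 15, 23, 5]
Insert 5: shifted 4 elements -> [5, 10, 13, 15, 23]


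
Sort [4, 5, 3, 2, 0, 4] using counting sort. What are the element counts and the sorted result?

Count array: [1, 0, 1, 1, 2, 1]
(count[i] = number of elements equal to i)
Cumulative count: [1, 1, 2, 3, 5, 6]
Sorted: [0, 2, 3, 4, 4, 5]


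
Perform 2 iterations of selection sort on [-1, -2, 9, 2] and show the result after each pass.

Pass 1: Select minimum -2 at index 1, swap -> [-2, -1, 9, 2]
Pass 2: Select minimum -1 at index 1, swap -> [-2, -1, 9, 2]


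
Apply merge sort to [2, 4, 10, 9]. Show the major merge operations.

Divide and conquer:
  Merge [2] + [4] -> [2, 4]
  Merge [10] + [9] -> [9, 10]
  Merge [2, 4] + [9, 10] -> [2, 4, 9, 10]
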